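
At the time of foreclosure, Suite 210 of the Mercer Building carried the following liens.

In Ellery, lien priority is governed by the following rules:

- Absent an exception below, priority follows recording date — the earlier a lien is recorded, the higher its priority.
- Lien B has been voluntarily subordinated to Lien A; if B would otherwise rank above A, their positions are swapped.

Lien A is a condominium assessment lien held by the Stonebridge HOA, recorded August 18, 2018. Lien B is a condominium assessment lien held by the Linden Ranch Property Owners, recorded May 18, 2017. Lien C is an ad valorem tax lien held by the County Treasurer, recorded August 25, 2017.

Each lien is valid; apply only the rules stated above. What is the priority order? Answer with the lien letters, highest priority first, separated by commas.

By effective date, earliest first: B (May 18, 2017), C (August 25, 2017), A (August 18, 2018).
Because B would otherwise rank above A, the subordination swaps them.

A, C, B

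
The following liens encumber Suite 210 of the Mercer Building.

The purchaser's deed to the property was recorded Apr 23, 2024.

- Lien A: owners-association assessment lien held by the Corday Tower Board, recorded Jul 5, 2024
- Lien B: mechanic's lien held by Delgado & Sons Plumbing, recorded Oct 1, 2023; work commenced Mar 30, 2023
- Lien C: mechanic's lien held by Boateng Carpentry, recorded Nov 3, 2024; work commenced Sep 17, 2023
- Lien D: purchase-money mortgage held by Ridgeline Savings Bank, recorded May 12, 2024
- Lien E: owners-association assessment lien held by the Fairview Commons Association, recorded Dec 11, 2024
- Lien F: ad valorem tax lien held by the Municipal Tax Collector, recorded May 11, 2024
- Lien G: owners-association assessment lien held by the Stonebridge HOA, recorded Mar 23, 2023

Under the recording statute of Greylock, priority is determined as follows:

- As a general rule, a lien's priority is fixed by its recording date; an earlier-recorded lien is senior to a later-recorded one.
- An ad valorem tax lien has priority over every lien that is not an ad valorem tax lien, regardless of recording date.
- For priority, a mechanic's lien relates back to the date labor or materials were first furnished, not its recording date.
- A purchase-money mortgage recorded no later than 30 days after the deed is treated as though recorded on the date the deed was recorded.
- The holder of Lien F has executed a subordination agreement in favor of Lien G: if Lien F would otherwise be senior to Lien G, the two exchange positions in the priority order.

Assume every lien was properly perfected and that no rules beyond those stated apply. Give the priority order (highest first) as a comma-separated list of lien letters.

G, F, B, C, D, A, E

Effective dates after the stated exceptions: B is treated as recorded Mar 30, 2023, the work-commencement date; C is treated as recorded Sep 17, 2023, the work-commencement date; D was recorded within the 30-day window, so its effective date is the deed date Apr 23, 2024.
As an ad valorem tax lien, F is senior to every other lien.
The other liens, earliest effective date first: G (Mar 23, 2023), B (Mar 30, 2023), C (Sep 17, 2023), D (Apr 23, 2024), A (Jul 5, 2024), E (Dec 11, 2024).
Because F would otherwise rank above G, the subordination swaps them.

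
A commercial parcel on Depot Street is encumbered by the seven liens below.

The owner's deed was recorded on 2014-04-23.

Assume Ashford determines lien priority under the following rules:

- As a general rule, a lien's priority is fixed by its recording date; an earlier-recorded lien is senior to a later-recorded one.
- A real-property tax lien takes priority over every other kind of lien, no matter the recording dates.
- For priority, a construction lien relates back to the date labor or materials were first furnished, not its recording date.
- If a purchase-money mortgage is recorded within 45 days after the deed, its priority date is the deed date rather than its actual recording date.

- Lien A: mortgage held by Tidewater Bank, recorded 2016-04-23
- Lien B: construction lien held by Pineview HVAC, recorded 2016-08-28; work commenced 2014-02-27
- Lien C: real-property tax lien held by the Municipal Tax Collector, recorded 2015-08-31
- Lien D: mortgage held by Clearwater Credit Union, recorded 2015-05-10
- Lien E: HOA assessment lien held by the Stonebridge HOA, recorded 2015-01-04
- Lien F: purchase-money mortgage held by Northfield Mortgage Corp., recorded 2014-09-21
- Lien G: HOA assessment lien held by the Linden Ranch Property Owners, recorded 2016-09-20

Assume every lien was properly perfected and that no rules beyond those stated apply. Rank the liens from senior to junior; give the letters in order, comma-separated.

Effective dates: B relates back to 2014-02-27 (work commenced); F was recorded 151 days after the deed, outside the 45-day window, so it keeps its recording date.
C, as a real-property tax lien, has superpriority and ranks first.
Among the remaining liens, by effective date: B (2014-02-27), F (2014-09-21), E (2015-01-04), D (2015-05-10), A (2016-04-23), G (2016-09-20).

C, B, F, E, D, A, G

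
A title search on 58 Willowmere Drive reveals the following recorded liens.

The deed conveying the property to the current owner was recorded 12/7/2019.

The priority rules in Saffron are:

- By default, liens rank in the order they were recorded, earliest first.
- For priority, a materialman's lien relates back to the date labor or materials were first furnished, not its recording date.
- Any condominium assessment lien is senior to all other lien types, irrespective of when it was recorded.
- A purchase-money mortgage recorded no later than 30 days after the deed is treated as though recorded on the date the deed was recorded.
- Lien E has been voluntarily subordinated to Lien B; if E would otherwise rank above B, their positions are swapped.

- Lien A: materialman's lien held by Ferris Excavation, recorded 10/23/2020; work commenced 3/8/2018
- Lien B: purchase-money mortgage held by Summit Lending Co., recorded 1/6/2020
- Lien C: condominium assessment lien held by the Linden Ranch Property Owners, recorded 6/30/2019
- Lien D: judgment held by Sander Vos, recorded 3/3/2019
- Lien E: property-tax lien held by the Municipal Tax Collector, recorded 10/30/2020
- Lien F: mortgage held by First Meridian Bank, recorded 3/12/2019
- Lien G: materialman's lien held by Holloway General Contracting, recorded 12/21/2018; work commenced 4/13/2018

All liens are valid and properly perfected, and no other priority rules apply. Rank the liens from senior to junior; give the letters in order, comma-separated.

Effective dates: A relates back to 3/8/2018 (work commenced); B relates back to the deed date 12/7/2019; G's effective date is 4/13/2018, when work began.
C is a condominium assessment lien and takes priority over every other lien.
Ordering the rest by effective date: A (3/8/2018), G (4/13/2018), D (3/3/2019), F (3/12/2019), B (12/7/2019), E (10/30/2020).
E already ranks below B; the subordination has no effect.

C, A, G, D, F, B, E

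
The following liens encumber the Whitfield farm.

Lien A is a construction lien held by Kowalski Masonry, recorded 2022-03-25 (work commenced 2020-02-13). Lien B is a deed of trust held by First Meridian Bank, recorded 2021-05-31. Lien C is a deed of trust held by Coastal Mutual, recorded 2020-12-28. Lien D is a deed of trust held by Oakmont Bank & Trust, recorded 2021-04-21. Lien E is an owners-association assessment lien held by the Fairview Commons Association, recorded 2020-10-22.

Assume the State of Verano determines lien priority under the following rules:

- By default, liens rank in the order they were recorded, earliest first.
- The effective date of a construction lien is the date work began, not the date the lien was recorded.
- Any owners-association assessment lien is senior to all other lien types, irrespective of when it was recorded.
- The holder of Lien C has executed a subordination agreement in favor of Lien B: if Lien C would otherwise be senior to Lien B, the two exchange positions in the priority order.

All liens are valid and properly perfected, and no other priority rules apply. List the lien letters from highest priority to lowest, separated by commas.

Effective dates: A relates back to 2020-02-13 (work commenced).
E, as an owners-association assessment lien, has superpriority and ranks first.
Ordering the rest by effective date: A (2020-02-13), C (2020-12-28), D (2021-04-21), B (2021-05-31).
Because C would otherwise rank above B, the subordination swaps them.

E, A, B, D, C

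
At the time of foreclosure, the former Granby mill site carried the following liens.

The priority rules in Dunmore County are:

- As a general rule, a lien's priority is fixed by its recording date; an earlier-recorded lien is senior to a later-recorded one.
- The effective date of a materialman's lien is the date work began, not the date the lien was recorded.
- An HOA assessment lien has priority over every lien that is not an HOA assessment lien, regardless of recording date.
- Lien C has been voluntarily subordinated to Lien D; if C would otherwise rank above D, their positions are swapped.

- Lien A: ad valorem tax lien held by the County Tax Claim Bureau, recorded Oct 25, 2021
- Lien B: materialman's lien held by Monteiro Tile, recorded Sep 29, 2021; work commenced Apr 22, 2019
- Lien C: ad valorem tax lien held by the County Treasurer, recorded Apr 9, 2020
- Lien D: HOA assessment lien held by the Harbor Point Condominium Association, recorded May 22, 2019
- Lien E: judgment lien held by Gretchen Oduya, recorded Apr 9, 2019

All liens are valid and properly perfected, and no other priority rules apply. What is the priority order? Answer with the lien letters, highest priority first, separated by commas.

Effective dates after the stated exceptions: B is treated as recorded Apr 22, 2019, the work-commencement date.
As an HOA assessment lien, D is senior to every other lien.
Ordering the rest by effective date: E (Apr 9, 2019), B (Apr 22, 2019), C (Apr 9, 2020), A (Oct 25, 2021).
C already ranks below D; the subordination has no effect.

D, E, B, C, A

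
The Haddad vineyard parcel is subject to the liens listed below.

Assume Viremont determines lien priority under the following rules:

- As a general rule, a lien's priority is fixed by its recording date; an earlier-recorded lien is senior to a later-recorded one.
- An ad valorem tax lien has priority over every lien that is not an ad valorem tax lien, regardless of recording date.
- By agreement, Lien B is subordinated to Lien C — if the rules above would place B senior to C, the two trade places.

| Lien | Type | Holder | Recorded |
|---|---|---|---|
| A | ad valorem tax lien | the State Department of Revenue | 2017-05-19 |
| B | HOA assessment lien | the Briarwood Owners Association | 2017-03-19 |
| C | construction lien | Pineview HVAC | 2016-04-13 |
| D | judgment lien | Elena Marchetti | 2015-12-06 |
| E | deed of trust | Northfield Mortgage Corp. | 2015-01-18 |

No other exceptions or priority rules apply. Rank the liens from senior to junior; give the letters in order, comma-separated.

A, E, D, C, B

As an ad valorem tax lien, A is senior to every other lien.
Ordering the rest by effective date: E (2015-01-18), D (2015-12-06), C (2016-04-13), B (2017-03-19).
B already ranks below C; the subordination has no effect.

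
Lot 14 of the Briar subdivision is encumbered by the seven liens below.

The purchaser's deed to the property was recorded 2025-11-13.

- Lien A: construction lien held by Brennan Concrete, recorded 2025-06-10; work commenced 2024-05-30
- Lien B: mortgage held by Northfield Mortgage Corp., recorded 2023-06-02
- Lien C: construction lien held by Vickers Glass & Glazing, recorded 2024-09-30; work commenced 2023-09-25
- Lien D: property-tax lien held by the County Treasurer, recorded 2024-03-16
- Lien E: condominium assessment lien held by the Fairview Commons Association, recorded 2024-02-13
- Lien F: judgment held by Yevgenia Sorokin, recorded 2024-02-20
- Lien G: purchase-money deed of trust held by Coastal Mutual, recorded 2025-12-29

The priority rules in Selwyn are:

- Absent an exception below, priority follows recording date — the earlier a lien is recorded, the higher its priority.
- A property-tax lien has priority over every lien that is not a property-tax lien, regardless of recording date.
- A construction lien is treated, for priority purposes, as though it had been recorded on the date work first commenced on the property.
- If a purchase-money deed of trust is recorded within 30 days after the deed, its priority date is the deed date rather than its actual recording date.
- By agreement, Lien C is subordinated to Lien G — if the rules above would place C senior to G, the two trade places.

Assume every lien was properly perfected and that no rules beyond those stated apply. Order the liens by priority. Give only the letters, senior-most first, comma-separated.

D, B, G, E, F, A, C

Effective dates: A is treated as recorded 2024-05-30, the work-commencement date; C relates back to 2023-09-25 (work commenced); G missed the 30-day window (46 days after the deed), so its recording date stands.
D is a property-tax lien and takes priority over every other lien.
Ordering the rest by effective date: B (2023-06-02), C (2023-09-25), E (2024-02-13), F (2024-02-20), A (2024-05-30), G (2025-12-29).
Because C would otherwise rank above G, the subordination swaps them.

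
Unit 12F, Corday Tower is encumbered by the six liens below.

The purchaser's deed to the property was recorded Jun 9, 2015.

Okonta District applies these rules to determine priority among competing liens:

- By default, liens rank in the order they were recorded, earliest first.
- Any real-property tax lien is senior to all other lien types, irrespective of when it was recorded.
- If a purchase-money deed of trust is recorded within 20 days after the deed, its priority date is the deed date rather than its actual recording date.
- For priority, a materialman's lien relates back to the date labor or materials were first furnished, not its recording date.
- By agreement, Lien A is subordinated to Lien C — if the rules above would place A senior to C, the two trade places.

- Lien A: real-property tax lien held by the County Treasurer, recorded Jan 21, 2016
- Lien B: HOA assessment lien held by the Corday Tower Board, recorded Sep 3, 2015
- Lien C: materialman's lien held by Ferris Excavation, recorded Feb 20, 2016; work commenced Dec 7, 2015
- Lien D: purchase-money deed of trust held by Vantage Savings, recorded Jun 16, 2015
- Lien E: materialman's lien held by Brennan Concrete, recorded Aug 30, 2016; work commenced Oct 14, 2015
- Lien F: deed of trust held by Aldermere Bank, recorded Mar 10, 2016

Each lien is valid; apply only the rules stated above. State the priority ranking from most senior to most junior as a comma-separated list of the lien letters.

Effective dates after the stated exceptions: C is treated as recorded Dec 7, 2015, the work-commencement date; D relates back to the deed date Jun 9, 2015; E relates back to Oct 14, 2015 (work commenced).
A is a real-property tax lien and takes priority over every other lien.
Remaining liens by effective date: D (Jun 9, 2015), B (Sep 3, 2015), E (Oct 14, 2015), C (Dec 7, 2015), F (Mar 10, 2016).
The subordination applies — A was senior to C — so A and C swap.

C, D, B, E, A, F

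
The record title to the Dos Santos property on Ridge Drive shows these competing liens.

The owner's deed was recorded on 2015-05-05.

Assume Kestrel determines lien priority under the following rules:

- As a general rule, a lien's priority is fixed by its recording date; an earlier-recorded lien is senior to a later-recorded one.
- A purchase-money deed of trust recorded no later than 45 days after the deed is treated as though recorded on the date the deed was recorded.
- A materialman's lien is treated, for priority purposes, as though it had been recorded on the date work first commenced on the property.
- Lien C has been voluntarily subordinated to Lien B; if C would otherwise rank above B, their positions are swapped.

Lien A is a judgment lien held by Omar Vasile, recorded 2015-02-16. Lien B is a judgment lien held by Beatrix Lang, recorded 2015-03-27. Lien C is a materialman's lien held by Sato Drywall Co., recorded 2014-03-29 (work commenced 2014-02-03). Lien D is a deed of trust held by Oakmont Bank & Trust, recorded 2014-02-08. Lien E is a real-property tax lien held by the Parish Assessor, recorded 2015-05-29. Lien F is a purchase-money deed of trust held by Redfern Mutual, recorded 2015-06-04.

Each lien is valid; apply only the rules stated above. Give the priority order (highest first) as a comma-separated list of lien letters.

B, D, A, C, F, E

Effective dates: C relates back to 2014-02-03 (work commenced); F was recorded within the 45-day window, so its effective date is the deed date 2015-05-05.
Sorted by effective date: C (2014-02-03), D (2014-02-08), A (2015-02-16), B (2015-03-27), F (2015-05-05), E (2015-05-29).
C is senior to B before the subordination, so the two trade places.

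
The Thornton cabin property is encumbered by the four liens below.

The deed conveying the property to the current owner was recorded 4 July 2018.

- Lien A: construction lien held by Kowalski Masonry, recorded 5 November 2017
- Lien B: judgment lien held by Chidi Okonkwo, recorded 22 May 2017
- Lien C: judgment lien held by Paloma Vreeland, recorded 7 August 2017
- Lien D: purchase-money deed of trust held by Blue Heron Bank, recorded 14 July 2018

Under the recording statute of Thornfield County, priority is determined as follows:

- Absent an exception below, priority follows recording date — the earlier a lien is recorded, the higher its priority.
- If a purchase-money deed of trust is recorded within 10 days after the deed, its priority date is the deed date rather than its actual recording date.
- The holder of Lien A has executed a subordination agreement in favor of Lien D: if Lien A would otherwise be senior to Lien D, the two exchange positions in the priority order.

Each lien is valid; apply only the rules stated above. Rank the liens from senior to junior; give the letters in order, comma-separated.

B, C, D, A

Adjusting effective dates: D relates back to the deed date 4 July 2018.
Sorted by effective date: B (22 May 2017), C (7 August 2017), A (5 November 2017), D (4 July 2018).
A is senior to D before the subordination, so the two trade places.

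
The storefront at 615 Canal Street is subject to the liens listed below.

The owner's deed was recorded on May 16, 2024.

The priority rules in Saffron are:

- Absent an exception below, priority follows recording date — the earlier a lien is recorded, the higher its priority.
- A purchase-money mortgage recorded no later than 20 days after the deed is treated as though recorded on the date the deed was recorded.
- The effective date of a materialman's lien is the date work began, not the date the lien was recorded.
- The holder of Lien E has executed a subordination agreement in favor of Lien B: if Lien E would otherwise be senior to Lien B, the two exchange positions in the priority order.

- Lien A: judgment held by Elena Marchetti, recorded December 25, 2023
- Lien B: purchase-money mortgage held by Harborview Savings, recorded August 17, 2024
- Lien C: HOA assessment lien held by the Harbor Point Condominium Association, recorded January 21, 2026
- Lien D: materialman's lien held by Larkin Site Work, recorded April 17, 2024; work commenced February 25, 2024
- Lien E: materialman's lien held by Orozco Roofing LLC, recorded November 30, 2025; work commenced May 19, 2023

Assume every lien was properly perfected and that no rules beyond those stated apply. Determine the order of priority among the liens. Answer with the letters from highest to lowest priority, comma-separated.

B, A, D, E, C

Adjusting effective dates: B missed the 20-day window (93 days after the deed), so its recording date stands; D's effective date is February 25, 2024, when work began; E relates back to May 19, 2023 (work commenced).
By effective date: E (May 19, 2023), A (December 25, 2023), D (February 25, 2024), B (August 17, 2024), C (January 21, 2026).
E would otherwise be senior to B, so under the subordination agreement E and B exchange positions.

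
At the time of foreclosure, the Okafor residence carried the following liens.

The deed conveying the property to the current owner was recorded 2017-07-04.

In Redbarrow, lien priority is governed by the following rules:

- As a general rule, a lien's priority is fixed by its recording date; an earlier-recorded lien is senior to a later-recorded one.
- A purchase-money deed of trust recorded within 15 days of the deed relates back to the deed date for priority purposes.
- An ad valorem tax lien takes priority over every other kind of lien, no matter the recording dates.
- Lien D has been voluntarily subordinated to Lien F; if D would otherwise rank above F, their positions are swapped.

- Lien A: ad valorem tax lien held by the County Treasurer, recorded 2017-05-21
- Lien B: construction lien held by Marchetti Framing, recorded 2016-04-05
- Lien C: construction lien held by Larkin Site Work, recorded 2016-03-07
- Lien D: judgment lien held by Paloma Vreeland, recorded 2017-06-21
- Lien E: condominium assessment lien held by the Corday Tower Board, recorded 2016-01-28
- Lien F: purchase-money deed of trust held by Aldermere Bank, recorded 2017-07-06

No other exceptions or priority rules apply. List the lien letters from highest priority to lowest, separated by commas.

First, effective dates: F's effective date is the deed date, 2017-07-04.
A, as an ad valorem tax lien, has superpriority and ranks first.
Remaining liens by effective date: E (2016-01-28), C (2016-03-07), B (2016-04-05), D (2017-06-21), F (2017-07-04).
D is senior to F before the subordination, so the two trade places.

A, E, C, B, F, D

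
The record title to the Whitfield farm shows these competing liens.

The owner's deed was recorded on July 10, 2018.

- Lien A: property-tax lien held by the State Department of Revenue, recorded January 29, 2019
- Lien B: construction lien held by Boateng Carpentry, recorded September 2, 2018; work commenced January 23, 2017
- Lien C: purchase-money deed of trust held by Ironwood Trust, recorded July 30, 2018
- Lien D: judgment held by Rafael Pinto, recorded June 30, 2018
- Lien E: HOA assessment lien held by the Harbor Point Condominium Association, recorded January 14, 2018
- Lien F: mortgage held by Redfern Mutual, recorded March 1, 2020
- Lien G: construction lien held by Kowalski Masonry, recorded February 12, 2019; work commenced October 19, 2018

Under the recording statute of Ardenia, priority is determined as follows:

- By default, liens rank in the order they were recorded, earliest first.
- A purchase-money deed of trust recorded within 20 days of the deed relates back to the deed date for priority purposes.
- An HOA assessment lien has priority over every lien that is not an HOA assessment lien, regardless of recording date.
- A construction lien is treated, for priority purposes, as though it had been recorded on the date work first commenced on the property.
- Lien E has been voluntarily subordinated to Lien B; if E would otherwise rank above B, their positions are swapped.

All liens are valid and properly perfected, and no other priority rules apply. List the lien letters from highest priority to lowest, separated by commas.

First, effective dates: B relates back to January 23, 2017 (work commenced); C relates back to the deed date July 10, 2018; G is treated as recorded October 19, 2018, the work-commencement date.
E is an HOA assessment lien, so it outranks all other liens regardless of date.
Ordering the rest by effective date: B (January 23, 2017), D (June 30, 2018), C (July 10, 2018), G (October 19, 2018), A (January 29, 2019), F (March 1, 2020).
E would otherwise be senior to B, so under the subordination agreement E and B exchange positions.

B, E, D, C, G, A, F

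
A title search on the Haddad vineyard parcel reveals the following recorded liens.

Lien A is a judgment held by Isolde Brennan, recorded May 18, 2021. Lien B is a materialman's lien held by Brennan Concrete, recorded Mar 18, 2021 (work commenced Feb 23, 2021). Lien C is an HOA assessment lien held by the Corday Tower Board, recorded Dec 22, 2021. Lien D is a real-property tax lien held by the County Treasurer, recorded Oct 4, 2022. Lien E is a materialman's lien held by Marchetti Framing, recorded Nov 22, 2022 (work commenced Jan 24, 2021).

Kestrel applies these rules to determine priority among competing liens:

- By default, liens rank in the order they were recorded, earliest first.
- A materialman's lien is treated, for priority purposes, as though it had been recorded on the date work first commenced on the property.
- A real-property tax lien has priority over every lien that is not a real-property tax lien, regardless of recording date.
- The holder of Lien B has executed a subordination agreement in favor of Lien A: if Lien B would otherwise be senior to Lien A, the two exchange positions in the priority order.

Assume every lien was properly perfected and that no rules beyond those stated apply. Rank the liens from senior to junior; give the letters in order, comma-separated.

D, E, A, B, C

Effective dates: B is treated as recorded Feb 23, 2021, the work-commencement date; E's effective date is Jan 24, 2021, when work began.
As a real-property tax lien, D is senior to every other lien.
The other liens, earliest effective date first: E (Jan 24, 2021), B (Feb 23, 2021), A (May 18, 2021), C (Dec 22, 2021).
B would otherwise be senior to A, so under the subordination agreement B and A exchange positions.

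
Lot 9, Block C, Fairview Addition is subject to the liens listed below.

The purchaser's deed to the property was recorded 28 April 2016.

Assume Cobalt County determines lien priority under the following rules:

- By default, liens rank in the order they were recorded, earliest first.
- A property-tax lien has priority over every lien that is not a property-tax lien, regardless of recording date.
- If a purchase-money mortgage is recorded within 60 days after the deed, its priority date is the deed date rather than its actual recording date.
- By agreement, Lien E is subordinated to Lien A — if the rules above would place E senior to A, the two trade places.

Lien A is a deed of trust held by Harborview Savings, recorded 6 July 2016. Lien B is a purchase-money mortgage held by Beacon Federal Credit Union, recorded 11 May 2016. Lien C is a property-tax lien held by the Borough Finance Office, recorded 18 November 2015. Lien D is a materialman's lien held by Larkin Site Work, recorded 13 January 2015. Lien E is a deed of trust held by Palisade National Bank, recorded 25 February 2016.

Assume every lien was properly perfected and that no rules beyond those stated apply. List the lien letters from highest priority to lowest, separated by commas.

C, D, A, B, E

First, effective dates: B relates back to the deed date 28 April 2016.
C, as a property-tax lien, has superpriority and ranks first.
Among the remaining liens, by effective date: D (13 January 2015), E (25 February 2016), B (28 April 2016), A (6 July 2016).
E is senior to A before the subordination, so the two trade places.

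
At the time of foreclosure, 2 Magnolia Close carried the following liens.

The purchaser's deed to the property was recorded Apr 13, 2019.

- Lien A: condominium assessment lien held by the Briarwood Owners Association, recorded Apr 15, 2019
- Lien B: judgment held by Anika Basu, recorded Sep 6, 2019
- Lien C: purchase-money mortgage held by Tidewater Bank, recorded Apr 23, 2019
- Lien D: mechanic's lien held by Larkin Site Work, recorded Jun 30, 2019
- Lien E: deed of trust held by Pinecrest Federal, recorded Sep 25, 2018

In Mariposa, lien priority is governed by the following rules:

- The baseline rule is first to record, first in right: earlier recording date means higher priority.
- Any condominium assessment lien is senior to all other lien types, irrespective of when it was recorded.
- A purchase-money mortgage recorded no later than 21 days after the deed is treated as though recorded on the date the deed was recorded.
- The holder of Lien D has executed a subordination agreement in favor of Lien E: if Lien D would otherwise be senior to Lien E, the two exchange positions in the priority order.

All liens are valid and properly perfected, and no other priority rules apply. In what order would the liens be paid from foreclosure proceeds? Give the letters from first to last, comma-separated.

Effective dates: C was recorded within the 21-day window, so its effective date is the deed date Apr 13, 2019.
A, as a condominium assessment lien, has superpriority and ranks first.
The other liens, earliest effective date first: E (Sep 25, 2018), C (Apr 13, 2019), D (Jun 30, 2019), B (Sep 6, 2019).
D already ranks below E; the subordination has no effect.

A, E, C, D, B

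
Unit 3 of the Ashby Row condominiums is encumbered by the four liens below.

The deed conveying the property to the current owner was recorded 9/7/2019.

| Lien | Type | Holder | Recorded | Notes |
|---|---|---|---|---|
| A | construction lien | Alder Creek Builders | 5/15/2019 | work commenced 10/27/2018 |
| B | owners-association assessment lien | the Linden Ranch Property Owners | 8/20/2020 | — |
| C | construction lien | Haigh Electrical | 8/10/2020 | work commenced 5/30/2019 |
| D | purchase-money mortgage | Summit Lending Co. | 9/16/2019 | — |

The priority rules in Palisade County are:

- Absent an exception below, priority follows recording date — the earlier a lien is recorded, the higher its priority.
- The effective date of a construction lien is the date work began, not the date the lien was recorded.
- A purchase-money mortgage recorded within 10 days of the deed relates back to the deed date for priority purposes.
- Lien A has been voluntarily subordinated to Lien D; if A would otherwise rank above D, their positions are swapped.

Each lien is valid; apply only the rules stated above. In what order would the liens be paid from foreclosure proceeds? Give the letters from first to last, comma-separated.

Effective dates: A is treated as recorded 10/27/2018, the work-commencement date; C's effective date is 5/30/2019, when work began; D was recorded within the 10-day window, so its effective date is the deed date 9/7/2019.
By effective date, earliest first: A (10/27/2018), C (5/30/2019), D (9/7/2019), B (8/20/2020).
Because A would otherwise rank above D, the subordination swaps them.

D, C, A, B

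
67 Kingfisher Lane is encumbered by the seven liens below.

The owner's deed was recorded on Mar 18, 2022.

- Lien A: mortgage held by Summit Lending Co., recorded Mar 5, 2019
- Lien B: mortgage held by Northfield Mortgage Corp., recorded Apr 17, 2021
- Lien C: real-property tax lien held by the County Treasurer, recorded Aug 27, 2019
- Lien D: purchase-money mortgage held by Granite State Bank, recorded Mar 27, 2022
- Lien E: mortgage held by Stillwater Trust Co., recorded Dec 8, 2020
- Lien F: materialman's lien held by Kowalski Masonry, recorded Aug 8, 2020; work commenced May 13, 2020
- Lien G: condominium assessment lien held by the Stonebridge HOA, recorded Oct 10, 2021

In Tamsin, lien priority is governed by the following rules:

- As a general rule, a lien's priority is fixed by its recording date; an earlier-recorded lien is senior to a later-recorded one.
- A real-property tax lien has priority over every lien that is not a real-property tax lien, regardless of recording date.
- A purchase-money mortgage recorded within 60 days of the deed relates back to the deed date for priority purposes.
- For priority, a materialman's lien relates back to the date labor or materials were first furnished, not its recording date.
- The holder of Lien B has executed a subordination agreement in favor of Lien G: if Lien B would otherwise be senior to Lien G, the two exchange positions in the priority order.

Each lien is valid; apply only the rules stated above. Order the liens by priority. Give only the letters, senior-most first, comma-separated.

Effective dates after the stated exceptions: D's effective date is the deed date, Mar 18, 2022; F's effective date is May 13, 2020, when work began.
C is a real-property tax lien, so it outranks all other liens regardless of date.
Among the remaining liens, by effective date: A (Mar 5, 2019), F (May 13, 2020), E (Dec 8, 2020), B (Apr 17, 2021), G (Oct 10, 2021), D (Mar 18, 2022).
Because B would otherwise rank above G, the subordination swaps them.

C, A, F, E, G, B, D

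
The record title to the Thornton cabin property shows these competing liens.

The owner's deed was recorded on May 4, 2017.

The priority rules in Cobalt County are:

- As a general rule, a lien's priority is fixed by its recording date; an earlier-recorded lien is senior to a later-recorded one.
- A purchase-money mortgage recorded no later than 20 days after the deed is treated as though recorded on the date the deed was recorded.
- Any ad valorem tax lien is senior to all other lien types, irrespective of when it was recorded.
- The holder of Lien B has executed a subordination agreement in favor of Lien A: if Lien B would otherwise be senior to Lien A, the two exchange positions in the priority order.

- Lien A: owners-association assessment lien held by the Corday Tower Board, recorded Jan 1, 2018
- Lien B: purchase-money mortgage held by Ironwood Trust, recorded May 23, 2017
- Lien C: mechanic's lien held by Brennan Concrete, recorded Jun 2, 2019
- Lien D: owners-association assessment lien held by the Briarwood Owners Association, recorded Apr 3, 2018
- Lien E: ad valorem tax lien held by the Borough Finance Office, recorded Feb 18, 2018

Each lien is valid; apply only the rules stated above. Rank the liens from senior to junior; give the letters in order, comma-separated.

E, A, B, D, C

First, effective dates: B's effective date is the deed date, May 4, 2017.
E is an ad valorem tax lien, so it outranks all other liens regardless of date.
Among the remaining liens, by effective date: B (May 4, 2017), A (Jan 1, 2018), D (Apr 3, 2018), C (Jun 2, 2019).
Because B would otherwise rank above A, the subordination swaps them.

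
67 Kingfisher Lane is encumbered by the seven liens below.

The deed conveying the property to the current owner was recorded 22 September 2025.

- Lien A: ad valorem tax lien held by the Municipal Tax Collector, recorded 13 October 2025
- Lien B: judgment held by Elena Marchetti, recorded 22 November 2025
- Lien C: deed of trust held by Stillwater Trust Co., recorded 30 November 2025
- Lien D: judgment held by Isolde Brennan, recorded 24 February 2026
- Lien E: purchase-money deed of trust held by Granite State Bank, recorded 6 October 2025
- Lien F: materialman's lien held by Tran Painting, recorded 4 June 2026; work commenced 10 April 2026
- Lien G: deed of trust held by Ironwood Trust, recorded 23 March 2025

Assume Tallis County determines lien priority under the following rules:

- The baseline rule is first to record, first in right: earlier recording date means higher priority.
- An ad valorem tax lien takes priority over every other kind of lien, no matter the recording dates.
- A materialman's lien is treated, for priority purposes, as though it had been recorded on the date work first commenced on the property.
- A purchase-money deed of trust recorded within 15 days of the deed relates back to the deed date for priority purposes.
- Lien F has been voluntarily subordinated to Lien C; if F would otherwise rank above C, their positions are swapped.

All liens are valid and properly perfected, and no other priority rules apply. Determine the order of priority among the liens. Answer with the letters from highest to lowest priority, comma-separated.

A, G, E, B, C, D, F

Adjusting effective dates: E relates back to the deed date 22 September 2025; F is treated as recorded 10 April 2026, the work-commencement date.
A is an ad valorem tax lien, so it outranks all other liens regardless of date.
Among the remaining liens, by effective date: G (23 March 2025), E (22 September 2025), B (22 November 2025), C (30 November 2025), D (24 February 2026), F (10 April 2026).
F is already junior to C, so the subordination agreement changes nothing.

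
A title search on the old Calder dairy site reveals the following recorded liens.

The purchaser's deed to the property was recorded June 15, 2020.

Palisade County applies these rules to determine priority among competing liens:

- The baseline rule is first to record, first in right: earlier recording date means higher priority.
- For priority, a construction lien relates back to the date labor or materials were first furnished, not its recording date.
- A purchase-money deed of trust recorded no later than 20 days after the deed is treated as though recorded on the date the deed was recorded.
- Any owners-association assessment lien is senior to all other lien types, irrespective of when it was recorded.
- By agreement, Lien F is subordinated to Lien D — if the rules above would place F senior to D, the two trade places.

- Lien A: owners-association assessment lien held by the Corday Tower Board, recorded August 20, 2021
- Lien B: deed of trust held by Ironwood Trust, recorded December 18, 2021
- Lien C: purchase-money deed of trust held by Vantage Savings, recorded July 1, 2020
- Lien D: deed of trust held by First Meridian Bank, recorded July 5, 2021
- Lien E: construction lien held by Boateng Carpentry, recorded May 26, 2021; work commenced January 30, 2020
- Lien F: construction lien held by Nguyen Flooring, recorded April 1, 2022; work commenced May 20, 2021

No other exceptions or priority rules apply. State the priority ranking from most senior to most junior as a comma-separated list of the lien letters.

Adjusting effective dates: C was recorded within the 20-day window, so its effective date is the deed date June 15, 2020; E's effective date is January 30, 2020, when work began; F is treated as recorded May 20, 2021, the work-commencement date.
As an owners-association assessment lien, A is senior to every other lien.
Ordering the rest by effective date: E (January 30, 2020), C (June 15, 2020), F (May 20, 2021), D (July 5, 2021), B (December 18, 2021).
Because F would otherwise rank above D, the subordination swaps them.

A, E, C, D, F, B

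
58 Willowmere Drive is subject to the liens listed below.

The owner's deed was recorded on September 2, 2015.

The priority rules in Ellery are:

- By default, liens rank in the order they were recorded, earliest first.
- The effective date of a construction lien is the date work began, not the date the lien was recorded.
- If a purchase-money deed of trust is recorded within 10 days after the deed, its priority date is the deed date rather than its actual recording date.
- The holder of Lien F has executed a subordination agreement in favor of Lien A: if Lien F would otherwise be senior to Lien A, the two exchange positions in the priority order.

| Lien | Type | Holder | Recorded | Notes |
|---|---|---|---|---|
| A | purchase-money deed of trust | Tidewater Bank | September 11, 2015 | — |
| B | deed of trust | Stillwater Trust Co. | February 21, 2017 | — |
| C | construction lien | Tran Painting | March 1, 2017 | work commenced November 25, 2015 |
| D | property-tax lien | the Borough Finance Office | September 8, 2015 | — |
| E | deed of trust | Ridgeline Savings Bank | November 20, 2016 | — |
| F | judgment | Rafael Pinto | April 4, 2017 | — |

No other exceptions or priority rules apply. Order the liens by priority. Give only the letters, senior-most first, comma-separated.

First, effective dates: A was recorded within the 10-day window, so its effective date is the deed date September 2, 2015; C's effective date is November 25, 2015, when work began.
By effective date, earliest first: A (September 2, 2015), D (September 8, 2015), C (November 25, 2015), E (November 20, 2016), B (February 21, 2017), F (April 4, 2017).
F is already junior to A, so the subordination agreement changes nothing.

A, D, C, E, B, F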